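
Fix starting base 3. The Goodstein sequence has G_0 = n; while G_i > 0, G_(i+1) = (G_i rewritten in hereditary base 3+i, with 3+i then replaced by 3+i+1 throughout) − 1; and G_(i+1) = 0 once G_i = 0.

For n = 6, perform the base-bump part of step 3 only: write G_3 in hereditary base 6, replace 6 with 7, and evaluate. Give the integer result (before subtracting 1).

8

G_0=6  [base 3] 2·3  →[3↦4]→  2·4 = 8  −1 ⇒ G_1=7
G_1=7  [base 4] 4 + 3  →[4↦5]→  5 + 3 = 8  −1 ⇒ G_2=7
G_2=7  [base 5] 5 + 2  →[5↦6]→  6 + 2 = 8  −1 ⇒ G_3=7
G_3=7  [base 6] 6 + 1  →[6↦7]→  7 + 1 = 8  −1 ⇒ G_4=7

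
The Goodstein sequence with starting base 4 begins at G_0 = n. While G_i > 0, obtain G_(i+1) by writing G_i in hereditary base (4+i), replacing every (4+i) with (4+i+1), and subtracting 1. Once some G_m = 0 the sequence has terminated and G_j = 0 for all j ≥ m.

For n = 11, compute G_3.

G_0=11  [base 4] 2·4 + 3  →[4↦5]→  2·5 + 3 = 13  −1 ⇒ G_1=12
G_1=12  [base 5] 2·5 + 2  →[5↦6]→  2·6 + 2 = 14  −1 ⇒ G_2=13
G_2=13  [base 6] 2·6 + 1  →[6↦7]→  2·7 + 1 = 15  −1 ⇒ G_3=14

14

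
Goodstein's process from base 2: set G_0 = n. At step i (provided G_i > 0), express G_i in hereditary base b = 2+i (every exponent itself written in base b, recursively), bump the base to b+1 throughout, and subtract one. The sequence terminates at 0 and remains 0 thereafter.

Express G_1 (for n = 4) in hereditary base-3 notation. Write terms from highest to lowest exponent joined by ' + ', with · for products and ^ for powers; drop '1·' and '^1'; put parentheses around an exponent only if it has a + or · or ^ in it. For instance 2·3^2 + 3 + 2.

4 —HB2→ 2^2 —bump→ 3^3 = 27 —(−1)→ 26
26 —HB3→ 2·3^2 + 2·3 + 2 —bump→ 2·4^2 + 2·4 + 2 = 42 —(−1)→ 41

2·3^2 + 2·3 + 2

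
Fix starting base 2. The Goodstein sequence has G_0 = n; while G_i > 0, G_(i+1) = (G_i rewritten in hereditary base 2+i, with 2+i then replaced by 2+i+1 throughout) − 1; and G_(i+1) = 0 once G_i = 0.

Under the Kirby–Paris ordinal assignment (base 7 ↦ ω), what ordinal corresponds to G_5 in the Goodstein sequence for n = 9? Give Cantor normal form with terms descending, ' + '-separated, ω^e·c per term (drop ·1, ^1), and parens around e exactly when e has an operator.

base 2: 9 = 2^(2 + 1) + 1; at 3: 3^(3 + 1) + 1 = 82; next = 81
base 3: 81 = 3^(3 + 1); at 4: 4^(4 + 1) = 1024; next = 1023
base 4: 1023 = 3·4^4 + 3·4^3 + 3·4^2 + 3·4 + 3; at 5: 3·5^5 + 3·5^3 + 3·5^2 + 3·5 + 3 = 9843; next = 9842
base 5: 9842 = 3·5^5 + 3·5^3 + 3·5^2 + 3·5 + 2; at 6: 3·6^6 + 3·6^3 + 3·6^2 + 3·6 + 2 = 140744; next = 140743
base 6: 140743 = 3·6^6 + 3·6^3 + 3·6^2 + 3·6 + 1; at 7: 3·7^7 + 3·7^3 + 3·7^2 + 3·7 + 1 = 2471827; next = 2471826
base 7: 2471826 = 3·7^7 + 3·7^3 + 3·7^2 + 3·7; at 8: 3·8^8 + 3·8^3 + 3·8^2 + 3·8 = 50333400; next = 50333399

ω^ω·3 + ω^3·3 + ω^2·3 + ω·3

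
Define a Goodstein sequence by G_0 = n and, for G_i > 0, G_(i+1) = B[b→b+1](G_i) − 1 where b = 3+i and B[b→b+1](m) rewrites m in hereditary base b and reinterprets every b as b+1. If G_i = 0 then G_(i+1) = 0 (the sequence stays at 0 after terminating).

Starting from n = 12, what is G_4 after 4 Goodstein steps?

49

step 0: 12 = 3^2 + 3; sub 4 for 3: 4^2 + 4; = 20; G_1 = 20−1 = 19
step 1: 19 = 4^2 + 3; sub 5 for 4: 5^2 + 3; = 28; G_2 = 28−1 = 27
step 2: 27 = 5^2 + 2; sub 6 for 5: 6^2 + 2; = 38; G_3 = 38−1 = 37
step 3: 37 = 6^2 + 1; sub 7 for 6: 7^2 + 1; = 50; G_4 = 50−1 = 49
step 4: 49 = 7^2; sub 8 for 7: 8^2; = 64; G_5 = 64−1 = 63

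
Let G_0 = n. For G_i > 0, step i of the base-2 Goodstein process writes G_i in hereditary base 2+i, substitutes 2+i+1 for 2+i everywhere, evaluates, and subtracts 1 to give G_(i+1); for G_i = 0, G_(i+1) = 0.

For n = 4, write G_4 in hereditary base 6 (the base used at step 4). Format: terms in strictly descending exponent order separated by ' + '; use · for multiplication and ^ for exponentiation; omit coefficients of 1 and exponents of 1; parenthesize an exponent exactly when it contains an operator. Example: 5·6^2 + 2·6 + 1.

4 —HB2→ 2^2 —bump→ 3^3 = 27 —(−1)→ 26
26 —HB3→ 2·3^2 + 2·3 + 2 —bump→ 2·4^2 + 2·4 + 2 = 42 —(−1)→ 41
41 —HB4→ 2·4^2 + 2·4 + 1 —bump→ 2·5^2 + 2·5 + 1 = 61 —(−1)→ 60
60 —HB5→ 2·5^2 + 2·5 —bump→ 2·6^2 + 2·6 = 84 —(−1)→ 83

2·6^2 + 6 + 5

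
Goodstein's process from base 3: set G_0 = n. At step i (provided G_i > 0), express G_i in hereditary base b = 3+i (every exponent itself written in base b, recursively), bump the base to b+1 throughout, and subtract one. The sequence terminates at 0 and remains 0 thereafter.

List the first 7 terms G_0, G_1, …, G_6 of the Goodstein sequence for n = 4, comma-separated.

i=0: 4 = 3 + 1 (b=3); 3→4: 4 + 1 = 5; 5−1 = 4
i=1: 4 = 4 (b=4); 4→5: 5 = 5; 5−1 = 4
i=2: 4 = 4 (b=5); 5→6: 4 = 4; 4−1 = 3
i=3: 3 = 3 (b=6); 6→7: 3 = 3; 3−1 = 2
i=4: 2 = 2 (b=7); 7→8: 2 = 2; 2−1 = 1
i=5: 1 = 1 (b=8); 8→9: 1 = 1; 1−1 = 0

4, 4, 4, 3, 2, 1, 0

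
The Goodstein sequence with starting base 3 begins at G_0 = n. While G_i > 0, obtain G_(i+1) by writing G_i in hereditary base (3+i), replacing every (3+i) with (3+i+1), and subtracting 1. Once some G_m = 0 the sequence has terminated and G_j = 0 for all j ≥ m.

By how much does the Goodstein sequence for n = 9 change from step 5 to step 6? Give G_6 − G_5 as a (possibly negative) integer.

1

[0] 9 ≡ 3^2 (base 3). Lift 4: 16. −1: 15.
[1] 15 ≡ 3·4 + 3 (base 4). Lift 5: 18. −1: 17.
[2] 17 ≡ 3·5 + 2 (base 5). Lift 6: 20. −1: 19.
[3] 19 ≡ 3·6 + 1 (base 6). Lift 7: 22. −1: 21.
[4] 21 ≡ 3·7 (base 7). Lift 8: 24. −1: 23.
[5] 23 ≡ 2·8 + 7 (base 8). Lift 9: 25. −1: 24.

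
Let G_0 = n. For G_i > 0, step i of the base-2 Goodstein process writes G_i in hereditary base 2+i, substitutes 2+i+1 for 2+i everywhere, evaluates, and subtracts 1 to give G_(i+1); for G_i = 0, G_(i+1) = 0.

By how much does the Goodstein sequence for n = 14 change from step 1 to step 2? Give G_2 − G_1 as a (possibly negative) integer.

1171

step 0: 14 = 2^(2 + 1) + 2^2 + 2; sub 3 for 2: 3^(3 + 1) + 3^3 + 3; = 111; G_1 = 111−1 = 110
step 1: 110 = 3^(3 + 1) + 3^3 + 2; sub 4 for 3: 4^(4 + 1) + 4^4 + 2; = 1282; G_2 = 1282−1 = 1281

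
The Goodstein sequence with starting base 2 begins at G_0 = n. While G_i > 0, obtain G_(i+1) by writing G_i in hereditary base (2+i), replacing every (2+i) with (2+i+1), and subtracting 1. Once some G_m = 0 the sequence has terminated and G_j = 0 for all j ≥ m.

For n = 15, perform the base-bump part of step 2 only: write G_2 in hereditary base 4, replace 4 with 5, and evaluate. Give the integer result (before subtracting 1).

18753

i=0: 15 = 2^(2 + 1) + 2^2 + 2 + 1 (b=2); 2→3: 3^(3 + 1) + 3^3 + 3 + 1 = 112; 112−1 = 111
i=1: 111 = 3^(3 + 1) + 3^3 + 3 (b=3); 3→4: 4^(4 + 1) + 4^4 + 4 = 1284; 1284−1 = 1283
i=2: 1283 = 4^(4 + 1) + 4^4 + 3 (b=4); 4→5: 5^(5 + 1) + 5^5 + 3 = 18753; 18753−1 = 18752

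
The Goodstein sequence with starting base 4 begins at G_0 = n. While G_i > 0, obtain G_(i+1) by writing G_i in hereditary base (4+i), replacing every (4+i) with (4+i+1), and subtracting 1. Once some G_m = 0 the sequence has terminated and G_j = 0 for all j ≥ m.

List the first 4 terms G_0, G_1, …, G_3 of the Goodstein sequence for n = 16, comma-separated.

[0] 16 ≡ 4^2 (base 4). Lift 5: 25. −1: 24.
[1] 24 ≡ 4·5 + 4 (base 5). Lift 6: 28. −1: 27.
[2] 27 ≡ 4·6 + 3 (base 6). Lift 7: 31. −1: 30.

16, 24, 27, 30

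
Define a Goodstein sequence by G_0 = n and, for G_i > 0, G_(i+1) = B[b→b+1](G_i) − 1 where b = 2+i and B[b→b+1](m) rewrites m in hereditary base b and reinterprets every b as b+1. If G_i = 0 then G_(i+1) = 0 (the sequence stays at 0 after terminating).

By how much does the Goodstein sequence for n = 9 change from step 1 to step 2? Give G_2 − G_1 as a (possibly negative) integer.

942

base 2: 9 = 2^(2 + 1) + 1; at 3: 3^(3 + 1) + 1 = 82; next = 81
base 3: 81 = 3^(3 + 1); at 4: 4^(4 + 1) = 1024; next = 1023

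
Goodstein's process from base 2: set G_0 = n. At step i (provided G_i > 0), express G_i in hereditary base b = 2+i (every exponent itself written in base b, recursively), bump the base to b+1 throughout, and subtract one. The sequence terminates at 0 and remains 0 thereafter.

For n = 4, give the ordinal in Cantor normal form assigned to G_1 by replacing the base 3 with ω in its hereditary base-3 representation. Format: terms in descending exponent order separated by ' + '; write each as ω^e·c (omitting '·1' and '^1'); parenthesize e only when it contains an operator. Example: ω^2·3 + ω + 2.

ω^2·2 + ω·2 + 2

base 2: 4 = 2^2; at 3: 3^3 = 27; next = 26
base 3: 26 = 2·3^2 + 2·3 + 2; at 4: 2·4^2 + 2·4 + 2 = 42; next = 41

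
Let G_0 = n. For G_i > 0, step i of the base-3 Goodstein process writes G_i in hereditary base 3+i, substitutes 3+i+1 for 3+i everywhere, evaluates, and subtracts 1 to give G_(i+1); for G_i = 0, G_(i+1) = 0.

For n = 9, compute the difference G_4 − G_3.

(0) 9|_3 = 3^2 ↦ 4^2|_4 = 16 ⇒ 15
(1) 15|_4 = 3·4 + 3 ↦ 3·5 + 3|_5 = 18 ⇒ 17
(2) 17|_5 = 3·5 + 2 ↦ 3·6 + 2|_6 = 20 ⇒ 19
(3) 19|_6 = 3·6 + 1 ↦ 3·7 + 1|_7 = 22 ⇒ 21

2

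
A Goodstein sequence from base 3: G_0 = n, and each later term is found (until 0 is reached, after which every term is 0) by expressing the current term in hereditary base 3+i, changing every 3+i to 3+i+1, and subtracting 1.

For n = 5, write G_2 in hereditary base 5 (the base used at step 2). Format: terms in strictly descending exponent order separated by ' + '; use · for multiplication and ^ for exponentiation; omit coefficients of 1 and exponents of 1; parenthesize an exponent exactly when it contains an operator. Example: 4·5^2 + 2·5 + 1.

G_0=5  [base 3] 3 + 2  →[3↦4]→  4 + 2 = 6  −1 ⇒ G_1=5
G_1=5  [base 4] 4 + 1  →[4↦5]→  5 + 1 = 6  −1 ⇒ G_2=5
G_2=5  [base 5] 5  →[5↦6]→  6 = 6  −1 ⇒ G_3=5

5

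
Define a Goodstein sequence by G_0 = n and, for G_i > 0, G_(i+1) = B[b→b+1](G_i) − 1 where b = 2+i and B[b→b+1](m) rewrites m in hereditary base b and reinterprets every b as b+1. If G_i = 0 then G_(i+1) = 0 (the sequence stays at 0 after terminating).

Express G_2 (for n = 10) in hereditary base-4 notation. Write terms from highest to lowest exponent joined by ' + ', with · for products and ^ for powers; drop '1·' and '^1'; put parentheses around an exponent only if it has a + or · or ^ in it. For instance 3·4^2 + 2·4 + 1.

i=0: 10 = 2^(2 + 1) + 2 (b=2); 2→3: 3^(3 + 1) + 3 = 84; 84−1 = 83
i=1: 83 = 3^(3 + 1) + 2 (b=3); 3→4: 4^(4 + 1) + 2 = 1026; 1026−1 = 1025
i=2: 1025 = 4^(4 + 1) + 1 (b=4); 4→5: 5^(5 + 1) + 1 = 15626; 15626−1 = 15625

4^(4 + 1) + 1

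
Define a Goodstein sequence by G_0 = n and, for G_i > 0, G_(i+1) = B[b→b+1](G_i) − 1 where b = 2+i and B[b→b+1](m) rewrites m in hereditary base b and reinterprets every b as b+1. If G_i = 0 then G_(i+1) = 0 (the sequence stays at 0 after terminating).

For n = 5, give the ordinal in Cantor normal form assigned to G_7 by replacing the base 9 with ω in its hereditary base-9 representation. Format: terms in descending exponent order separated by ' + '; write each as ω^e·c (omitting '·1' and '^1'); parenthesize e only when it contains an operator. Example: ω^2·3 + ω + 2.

ω^3·3 + ω^2·3 + ω·2 + 6

(0) 5|_2 = 2^2 + 1 ↦ 3^3 + 1|_3 = 28 ⇒ 27
(1) 27|_3 = 3^3 ↦ 4^4|_4 = 256 ⇒ 255
(2) 255|_4 = 3·4^3 + 3·4^2 + 3·4 + 3 ↦ 3·5^3 + 3·5^2 + 3·5 + 3|_5 = 468 ⇒ 467
(3) 467|_5 = 3·5^3 + 3·5^2 + 3·5 + 2 ↦ 3·6^3 + 3·6^2 + 3·6 + 2|_6 = 776 ⇒ 775
(4) 775|_6 = 3·6^3 + 3·6^2 + 3·6 + 1 ↦ 3·7^3 + 3·7^2 + 3·7 + 1|_7 = 1198 ⇒ 1197
(5) 1197|_7 = 3·7^3 + 3·7^2 + 3·7 ↦ 3·8^3 + 3·8^2 + 3·8|_8 = 1752 ⇒ 1751
(6) 1751|_8 = 3·8^3 + 3·8^2 + 2·8 + 7 ↦ 3·9^3 + 3·9^2 + 2·9 + 7|_9 = 2455 ⇒ 2454
(7) 2454|_9 = 3·9^3 + 3·9^2 + 2·9 + 6 ↦ 3·10^3 + 3·10^2 + 2·10 + 6|_10 = 3326 ⇒ 3325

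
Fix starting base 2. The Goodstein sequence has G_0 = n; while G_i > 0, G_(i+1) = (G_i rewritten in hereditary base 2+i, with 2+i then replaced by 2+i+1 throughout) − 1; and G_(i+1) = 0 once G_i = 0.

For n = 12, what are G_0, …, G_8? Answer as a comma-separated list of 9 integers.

step 0: 12 = 2^(2 + 1) + 2^2; sub 3 for 2: 3^(3 + 1) + 3^3; = 108; G_1 = 108−1 = 107
step 1: 107 = 3^(3 + 1) + 2·3^2 + 2·3 + 2; sub 4 for 3: 4^(4 + 1) + 2·4^2 + 2·4 + 2; = 1066; G_2 = 1066−1 = 1065
step 2: 1065 = 4^(4 + 1) + 2·4^2 + 2·4 + 1; sub 5 for 4: 5^(5 + 1) + 2·5^2 + 2·5 + 1; = 15686; G_3 = 15686−1 = 15685
step 3: 15685 = 5^(5 + 1) + 2·5^2 + 2·5; sub 6 for 5: 6^(6 + 1) + 2·6^2 + 2·6; = 280020; G_4 = 280020−1 = 280019
step 4: 280019 = 6^(6 + 1) + 2·6^2 + 6 + 5; sub 7 for 6: 7^(7 + 1) + 2·7^2 + 7 + 5; = 5764911; G_5 = 5764911−1 = 5764910
step 5: 5764910 = 7^(7 + 1) + 2·7^2 + 7 + 4; sub 8 for 7: 8^(8 + 1) + 2·8^2 + 8 + 4; = 134217868; G_6 = 134217868−1 = 134217867
step 6: 134217867 = 8^(8 + 1) + 2·8^2 + 8 + 3; sub 9 for 8: 9^(9 + 1) + 2·9^2 + 9 + 3; = 3486784575; G_7 = 3486784575−1 = 3486784574
step 7: 3486784574 = 9^(9 + 1) + 2·9^2 + 9 + 2; sub 10 for 9: 10^(10 + 1) + 2·10^2 + 10 + 2; = 100000000212; G_8 = 100000000212−1 = 100000000211

12, 107, 1065, 15685, 280019, 5764910, 134217867, 3486784574, 100000000211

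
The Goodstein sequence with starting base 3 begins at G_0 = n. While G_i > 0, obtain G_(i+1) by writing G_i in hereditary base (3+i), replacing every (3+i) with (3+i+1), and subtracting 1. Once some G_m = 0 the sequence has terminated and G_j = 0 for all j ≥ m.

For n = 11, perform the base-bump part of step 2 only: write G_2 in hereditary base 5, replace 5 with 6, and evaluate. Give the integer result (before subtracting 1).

i=0: 11 = 3^2 + 2 (b=3); 3→4: 4^2 + 2 = 18; 18−1 = 17
i=1: 17 = 4^2 + 1 (b=4); 4→5: 5^2 + 1 = 26; 26−1 = 25
i=2: 25 = 5^2 (b=5); 5→6: 6^2 = 36; 36−1 = 35

36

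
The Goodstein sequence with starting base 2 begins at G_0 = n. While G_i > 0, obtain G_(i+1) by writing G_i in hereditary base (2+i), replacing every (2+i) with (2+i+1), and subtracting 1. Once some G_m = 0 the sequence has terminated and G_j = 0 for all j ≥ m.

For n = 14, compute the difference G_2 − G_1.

i=0: 14 = 2^(2 + 1) + 2^2 + 2 (b=2); 2→3: 3^(3 + 1) + 3^3 + 3 = 111; 111−1 = 110
i=1: 110 = 3^(3 + 1) + 3^3 + 2 (b=3); 3→4: 4^(4 + 1) + 4^4 + 2 = 1282; 1282−1 = 1281

1171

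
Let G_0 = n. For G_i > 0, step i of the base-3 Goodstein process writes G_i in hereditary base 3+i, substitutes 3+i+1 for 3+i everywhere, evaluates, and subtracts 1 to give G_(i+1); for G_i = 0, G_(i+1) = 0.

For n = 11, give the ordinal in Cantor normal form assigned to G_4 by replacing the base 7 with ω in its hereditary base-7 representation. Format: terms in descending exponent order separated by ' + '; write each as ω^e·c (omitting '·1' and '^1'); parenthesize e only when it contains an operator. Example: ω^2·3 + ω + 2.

ω·5 + 4

step 0: 11 = 3^2 + 2; sub 4 for 3: 4^2 + 2; = 18; G_1 = 18−1 = 17
step 1: 17 = 4^2 + 1; sub 5 for 4: 5^2 + 1; = 26; G_2 = 26−1 = 25
step 2: 25 = 5^2; sub 6 for 5: 6^2; = 36; G_3 = 36−1 = 35
step 3: 35 = 5·6 + 5; sub 7 for 6: 5·7 + 5; = 40; G_4 = 40−1 = 39
step 4: 39 = 5·7 + 4; sub 8 for 7: 5·8 + 4; = 44; G_5 = 44−1 = 43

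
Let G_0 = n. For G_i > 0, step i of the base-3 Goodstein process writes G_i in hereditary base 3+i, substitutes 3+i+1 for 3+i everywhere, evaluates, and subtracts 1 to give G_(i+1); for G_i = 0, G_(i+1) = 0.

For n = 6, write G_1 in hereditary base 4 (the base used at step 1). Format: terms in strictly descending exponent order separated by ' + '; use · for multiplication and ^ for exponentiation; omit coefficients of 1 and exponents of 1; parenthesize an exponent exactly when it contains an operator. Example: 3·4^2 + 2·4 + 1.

base 3: 6 = 2·3; at 4: 2·4 = 8; next = 7
base 4: 7 = 4 + 3; at 5: 5 + 3 = 8; next = 7

4 + 3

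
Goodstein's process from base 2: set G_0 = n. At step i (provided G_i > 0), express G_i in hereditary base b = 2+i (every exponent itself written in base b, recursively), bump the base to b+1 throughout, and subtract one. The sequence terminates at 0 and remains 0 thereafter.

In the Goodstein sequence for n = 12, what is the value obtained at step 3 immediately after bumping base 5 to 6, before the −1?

base 2: 12 = 2^(2 + 1) + 2^2; at 3: 3^(3 + 1) + 3^3 = 108; next = 107
base 3: 107 = 3^(3 + 1) + 2·3^2 + 2·3 + 2; at 4: 4^(4 + 1) + 2·4^2 + 2·4 + 2 = 1066; next = 1065
base 4: 1065 = 4^(4 + 1) + 2·4^2 + 2·4 + 1; at 5: 5^(5 + 1) + 2·5^2 + 2·5 + 1 = 15686; next = 15685

280020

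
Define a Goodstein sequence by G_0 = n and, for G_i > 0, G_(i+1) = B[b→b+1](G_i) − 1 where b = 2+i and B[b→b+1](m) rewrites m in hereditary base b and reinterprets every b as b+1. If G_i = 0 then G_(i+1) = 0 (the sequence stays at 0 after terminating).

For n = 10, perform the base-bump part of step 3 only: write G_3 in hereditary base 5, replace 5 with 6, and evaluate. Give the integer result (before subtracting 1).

279936

base 2: 10 = 2^(2 + 1) + 2; at 3: 3^(3 + 1) + 3 = 84; next = 83
base 3: 83 = 3^(3 + 1) + 2; at 4: 4^(4 + 1) + 2 = 1026; next = 1025
base 4: 1025 = 4^(4 + 1) + 1; at 5: 5^(5 + 1) + 1 = 15626; next = 15625
base 5: 15625 = 5^(5 + 1); at 6: 6^(6 + 1) = 279936; next = 279935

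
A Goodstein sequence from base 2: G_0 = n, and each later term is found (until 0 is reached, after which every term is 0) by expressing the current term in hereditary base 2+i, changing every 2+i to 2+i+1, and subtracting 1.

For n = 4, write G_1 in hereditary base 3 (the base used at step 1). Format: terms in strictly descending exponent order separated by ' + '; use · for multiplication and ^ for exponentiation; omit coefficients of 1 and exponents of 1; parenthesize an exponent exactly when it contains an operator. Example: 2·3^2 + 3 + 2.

2·3^2 + 2·3 + 2

step 0: 4 = 2^2; sub 3 for 2: 3^3; = 27; G_1 = 27−1 = 26
step 1: 26 = 2·3^2 + 2·3 + 2; sub 4 for 3: 2·4^2 + 2·4 + 2; = 42; G_2 = 42−1 = 41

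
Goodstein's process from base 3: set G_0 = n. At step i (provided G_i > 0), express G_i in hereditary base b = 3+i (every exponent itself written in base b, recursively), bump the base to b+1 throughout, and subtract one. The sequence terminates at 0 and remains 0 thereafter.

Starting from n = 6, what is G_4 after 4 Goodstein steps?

7

base 3: 6 = 2·3; at 4: 2·4 = 8; next = 7
base 4: 7 = 4 + 3; at 5: 5 + 3 = 8; next = 7
base 5: 7 = 5 + 2; at 6: 6 + 2 = 8; next = 7
base 6: 7 = 6 + 1; at 7: 7 + 1 = 8; next = 7
base 7: 7 = 7; at 8: 8 = 8; next = 7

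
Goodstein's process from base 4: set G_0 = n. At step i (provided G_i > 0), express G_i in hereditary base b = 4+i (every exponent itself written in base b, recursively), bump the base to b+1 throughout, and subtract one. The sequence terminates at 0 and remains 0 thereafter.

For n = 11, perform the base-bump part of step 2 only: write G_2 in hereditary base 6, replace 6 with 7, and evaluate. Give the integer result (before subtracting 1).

15

[0] 11 ≡ 2·4 + 3 (base 4). Lift 5: 13. −1: 12.
[1] 12 ≡ 2·5 + 2 (base 5). Lift 6: 14. −1: 13.
[2] 13 ≡ 2·6 + 1 (base 6). Lift 7: 15. −1: 14.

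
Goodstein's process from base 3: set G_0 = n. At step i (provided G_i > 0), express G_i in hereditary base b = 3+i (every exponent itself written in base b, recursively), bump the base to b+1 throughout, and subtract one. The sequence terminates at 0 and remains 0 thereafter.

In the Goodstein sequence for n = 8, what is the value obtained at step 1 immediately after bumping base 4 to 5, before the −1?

(0) 8|_3 = 2·3 + 2 ↦ 2·4 + 2|_4 = 10 ⇒ 9
(1) 9|_4 = 2·4 + 1 ↦ 2·5 + 1|_5 = 11 ⇒ 10

11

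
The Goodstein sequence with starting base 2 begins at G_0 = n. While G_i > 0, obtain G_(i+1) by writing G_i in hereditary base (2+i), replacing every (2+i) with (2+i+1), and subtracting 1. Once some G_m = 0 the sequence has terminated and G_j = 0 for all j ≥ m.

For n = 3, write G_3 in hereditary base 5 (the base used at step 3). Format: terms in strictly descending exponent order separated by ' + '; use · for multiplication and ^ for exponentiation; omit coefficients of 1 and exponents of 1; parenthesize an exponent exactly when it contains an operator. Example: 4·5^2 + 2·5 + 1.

2

G_0 = 3. HB_2(3) = 2 + 1. Bump = 4. G_1 = 3.
G_1 = 3. HB_3(3) = 3. Bump = 4. G_2 = 3.
G_2 = 3. HB_4(3) = 3. Bump = 3. G_3 = 2.
G_3 = 2. HB_5(2) = 2. Bump = 2. G_4 = 1.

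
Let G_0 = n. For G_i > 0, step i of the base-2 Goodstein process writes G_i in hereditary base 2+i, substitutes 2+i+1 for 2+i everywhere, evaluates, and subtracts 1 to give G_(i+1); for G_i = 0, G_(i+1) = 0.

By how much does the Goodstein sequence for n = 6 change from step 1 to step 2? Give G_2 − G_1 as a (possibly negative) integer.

base 2: 6 = 2^2 + 2; at 3: 3^3 + 3 = 30; next = 29
base 3: 29 = 3^3 + 2; at 4: 4^4 + 2 = 258; next = 257

228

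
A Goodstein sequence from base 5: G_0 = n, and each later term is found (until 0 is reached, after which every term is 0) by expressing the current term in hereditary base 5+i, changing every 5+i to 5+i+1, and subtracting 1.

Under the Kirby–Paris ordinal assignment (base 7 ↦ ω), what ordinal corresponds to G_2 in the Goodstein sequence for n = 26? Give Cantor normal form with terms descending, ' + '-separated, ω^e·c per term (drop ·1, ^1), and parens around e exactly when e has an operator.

ω·6 + 6

G_0=26  [base 5] 5^2 + 1  →[5↦6]→  6^2 + 1 = 37  −1 ⇒ G_1=36
G_1=36  [base 6] 6^2  →[6↦7]→  7^2 = 49  −1 ⇒ G_2=48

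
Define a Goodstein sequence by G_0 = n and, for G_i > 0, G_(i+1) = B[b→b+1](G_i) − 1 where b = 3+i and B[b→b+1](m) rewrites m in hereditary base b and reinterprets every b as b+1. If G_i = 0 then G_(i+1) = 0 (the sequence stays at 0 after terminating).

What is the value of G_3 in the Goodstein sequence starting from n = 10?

G_0 = 10. HB_3(10) = 3^2 + 1. Bump = 17. G_1 = 16.
G_1 = 16. HB_4(16) = 4^2. Bump = 25. G_2 = 24.
G_2 = 24. HB_5(24) = 4·5 + 4. Bump = 28. G_3 = 27.
G_3 = 27. HB_6(27) = 4·6 + 3. Bump = 31. G_4 = 30.

27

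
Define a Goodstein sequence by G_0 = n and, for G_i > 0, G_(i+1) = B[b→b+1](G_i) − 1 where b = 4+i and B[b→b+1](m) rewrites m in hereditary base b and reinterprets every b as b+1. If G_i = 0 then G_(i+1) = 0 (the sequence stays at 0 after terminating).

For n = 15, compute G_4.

23

15 —HB4→ 3·4 + 3 —bump→ 3·5 + 3 = 18 —(−1)→ 17
17 —HB5→ 3·5 + 2 —bump→ 3·6 + 2 = 20 —(−1)→ 19
19 —HB6→ 3·6 + 1 —bump→ 3·7 + 1 = 22 —(−1)→ 21
21 —HB7→ 3·7 —bump→ 3·8 = 24 —(−1)→ 23
23 —HB8→ 2·8 + 7 —bump→ 2·9 + 7 = 25 —(−1)→ 24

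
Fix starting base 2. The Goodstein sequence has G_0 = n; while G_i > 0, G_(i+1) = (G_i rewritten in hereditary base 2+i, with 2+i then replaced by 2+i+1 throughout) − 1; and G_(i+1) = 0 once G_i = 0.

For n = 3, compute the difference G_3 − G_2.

-1

3 —HB2→ 2 + 1 —bump→ 3 + 1 = 4 —(−1)→ 3
3 —HB3→ 3 —bump→ 4 = 4 —(−1)→ 3
3 —HB4→ 3 —bump→ 3 = 3 —(−1)→ 2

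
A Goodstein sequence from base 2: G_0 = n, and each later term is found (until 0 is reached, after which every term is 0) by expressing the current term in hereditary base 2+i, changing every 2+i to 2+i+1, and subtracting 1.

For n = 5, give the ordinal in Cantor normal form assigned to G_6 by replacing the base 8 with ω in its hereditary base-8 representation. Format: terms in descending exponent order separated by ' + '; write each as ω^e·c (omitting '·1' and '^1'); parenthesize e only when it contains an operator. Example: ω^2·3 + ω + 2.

step 0: 5 = 2^2 + 1; sub 3 for 2: 3^3 + 1; = 28; G_1 = 28−1 = 27
step 1: 27 = 3^3; sub 4 for 3: 4^4; = 256; G_2 = 256−1 = 255
step 2: 255 = 3·4^3 + 3·4^2 + 3·4 + 3; sub 5 for 4: 3·5^3 + 3·5^2 + 3·5 + 3; = 468; G_3 = 468−1 = 467
step 3: 467 = 3·5^3 + 3·5^2 + 3·5 + 2; sub 6 for 5: 3·6^3 + 3·6^2 + 3·6 + 2; = 776; G_4 = 776−1 = 775
step 4: 775 = 3·6^3 + 3·6^2 + 3·6 + 1; sub 7 for 6: 3·7^3 + 3·7^2 + 3·7 + 1; = 1198; G_5 = 1198−1 = 1197
step 5: 1197 = 3·7^3 + 3·7^2 + 3·7; sub 8 for 7: 3·8^3 + 3·8^2 + 3·8; = 1752; G_6 = 1752−1 = 1751

ω^3·3 + ω^2·3 + ω·2 + 7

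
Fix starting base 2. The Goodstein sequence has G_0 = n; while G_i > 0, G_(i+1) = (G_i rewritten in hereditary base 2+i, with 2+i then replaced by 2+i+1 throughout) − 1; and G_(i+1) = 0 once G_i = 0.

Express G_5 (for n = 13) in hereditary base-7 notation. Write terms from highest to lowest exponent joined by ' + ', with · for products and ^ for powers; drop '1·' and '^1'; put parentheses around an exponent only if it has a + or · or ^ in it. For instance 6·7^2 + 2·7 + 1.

7^(7 + 1) + 3·7^3 + 3·7^2 + 3·7

step 0: 13 = 2^(2 + 1) + 2^2 + 1; sub 3 for 2: 3^(3 + 1) + 3^3 + 1; = 109; G_1 = 109−1 = 108
step 1: 108 = 3^(3 + 1) + 3^3; sub 4 for 3: 4^(4 + 1) + 4^4; = 1280; G_2 = 1280−1 = 1279
step 2: 1279 = 4^(4 + 1) + 3·4^3 + 3·4^2 + 3·4 + 3; sub 5 for 4: 5^(5 + 1) + 3·5^3 + 3·5^2 + 3·5 + 3; = 16093; G_3 = 16093−1 = 16092
step 3: 16092 = 5^(5 + 1) + 3·5^3 + 3·5^2 + 3·5 + 2; sub 6 for 5: 6^(6 + 1) + 3·6^3 + 3·6^2 + 3·6 + 2; = 280712; G_4 = 280712−1 = 280711
step 4: 280711 = 6^(6 + 1) + 3·6^3 + 3·6^2 + 3·6 + 1; sub 7 for 6: 7^(7 + 1) + 3·7^3 + 3·7^2 + 3·7 + 1; = 5765999; G_5 = 5765999−1 = 5765998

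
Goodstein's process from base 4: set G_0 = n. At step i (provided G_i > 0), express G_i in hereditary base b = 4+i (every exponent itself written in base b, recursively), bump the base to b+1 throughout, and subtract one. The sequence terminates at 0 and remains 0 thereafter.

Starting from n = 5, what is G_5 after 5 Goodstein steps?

2

base 4: 5 = 4 + 1; at 5: 5 + 1 = 6; next = 5
base 5: 5 = 5; at 6: 6 = 6; next = 5
base 6: 5 = 5; at 7: 5 = 5; next = 4
base 7: 4 = 4; at 8: 4 = 4; next = 3
base 8: 3 = 3; at 9: 3 = 3; next = 2
base 9: 2 = 2; at 10: 2 = 2; next = 1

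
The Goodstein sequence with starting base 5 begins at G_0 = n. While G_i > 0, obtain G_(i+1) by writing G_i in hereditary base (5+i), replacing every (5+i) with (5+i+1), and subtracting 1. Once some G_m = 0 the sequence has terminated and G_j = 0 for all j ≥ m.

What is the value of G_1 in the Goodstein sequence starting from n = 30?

[0] 30 ≡ 5^2 + 5 (base 5). Lift 6: 42. −1: 41.
[1] 41 ≡ 6^2 + 5 (base 6). Lift 7: 54. −1: 53.

41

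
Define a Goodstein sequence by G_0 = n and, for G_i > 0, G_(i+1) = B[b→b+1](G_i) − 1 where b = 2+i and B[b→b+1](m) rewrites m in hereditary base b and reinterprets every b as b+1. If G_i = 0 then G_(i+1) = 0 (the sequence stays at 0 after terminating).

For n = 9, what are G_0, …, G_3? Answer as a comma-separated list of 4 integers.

base 2: 9 = 2^(2 + 1) + 1; at 3: 3^(3 + 1) + 1 = 82; next = 81
base 3: 81 = 3^(3 + 1); at 4: 4^(4 + 1) = 1024; next = 1023
base 4: 1023 = 3·4^4 + 3·4^3 + 3·4^2 + 3·4 + 3; at 5: 3·5^5 + 3·5^3 + 3·5^2 + 3·5 + 3 = 9843; next = 9842

9, 81, 1023, 9842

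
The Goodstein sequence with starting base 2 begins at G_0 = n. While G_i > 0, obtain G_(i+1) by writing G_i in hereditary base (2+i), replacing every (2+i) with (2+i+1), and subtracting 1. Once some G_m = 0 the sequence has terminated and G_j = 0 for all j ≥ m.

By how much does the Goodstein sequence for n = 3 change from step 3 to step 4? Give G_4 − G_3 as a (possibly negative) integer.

base 2: 3 = 2 + 1; at 3: 3 + 1 = 4; next = 3
base 3: 3 = 3; at 4: 4 = 4; next = 3
base 4: 3 = 3; at 5: 3 = 3; next = 2
base 5: 2 = 2; at 6: 2 = 2; next = 1

-1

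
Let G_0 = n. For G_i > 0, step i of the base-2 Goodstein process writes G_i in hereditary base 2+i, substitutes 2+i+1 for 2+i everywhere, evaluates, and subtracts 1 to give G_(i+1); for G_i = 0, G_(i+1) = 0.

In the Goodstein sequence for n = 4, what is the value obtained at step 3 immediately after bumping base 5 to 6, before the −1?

step 0: 4 = 2^2; sub 3 for 2: 3^3; = 27; G_1 = 27−1 = 26
step 1: 26 = 2·3^2 + 2·3 + 2; sub 4 for 3: 2·4^2 + 2·4 + 2; = 42; G_2 = 42−1 = 41
step 2: 41 = 2·4^2 + 2·4 + 1; sub 5 for 4: 2·5^2 + 2·5 + 1; = 61; G_3 = 61−1 = 60
step 3: 60 = 2·5^2 + 2·5; sub 6 for 5: 2·6^2 + 2·6; = 84; G_4 = 84−1 = 83

84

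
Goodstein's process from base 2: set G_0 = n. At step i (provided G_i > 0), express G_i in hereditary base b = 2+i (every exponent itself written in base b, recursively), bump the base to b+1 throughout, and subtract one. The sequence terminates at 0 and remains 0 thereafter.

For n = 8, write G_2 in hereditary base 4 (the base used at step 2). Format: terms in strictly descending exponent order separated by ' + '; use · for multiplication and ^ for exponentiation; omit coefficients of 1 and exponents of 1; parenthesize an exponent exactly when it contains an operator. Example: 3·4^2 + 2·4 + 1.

G_0 = 8. HB_2(8) = 2^(2 + 1). Bump = 81. G_1 = 80.
G_1 = 80. HB_3(80) = 2·3^3 + 2·3^2 + 2·3 + 2. Bump = 554. G_2 = 553.

2·4^4 + 2·4^2 + 2·4 + 1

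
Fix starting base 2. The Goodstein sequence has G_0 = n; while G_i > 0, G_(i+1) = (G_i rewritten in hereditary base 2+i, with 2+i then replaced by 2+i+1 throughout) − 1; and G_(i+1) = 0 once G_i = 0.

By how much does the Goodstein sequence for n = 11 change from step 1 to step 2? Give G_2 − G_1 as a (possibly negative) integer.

[0] 11 ≡ 2^(2 + 1) + 2 + 1 (base 2). Lift 3: 85. −1: 84.
[1] 84 ≡ 3^(3 + 1) + 3 (base 3). Lift 4: 1028. −1: 1027.

943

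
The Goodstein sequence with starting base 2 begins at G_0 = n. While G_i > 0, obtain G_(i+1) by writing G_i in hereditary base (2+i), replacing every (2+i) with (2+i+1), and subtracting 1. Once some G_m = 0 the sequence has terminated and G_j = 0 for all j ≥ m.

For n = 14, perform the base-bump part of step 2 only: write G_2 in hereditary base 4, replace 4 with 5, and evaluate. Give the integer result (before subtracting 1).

(0) 14|_2 = 2^(2 + 1) + 2^2 + 2 ↦ 3^(3 + 1) + 3^3 + 3|_3 = 111 ⇒ 110
(1) 110|_3 = 3^(3 + 1) + 3^3 + 2 ↦ 4^(4 + 1) + 4^4 + 2|_4 = 1282 ⇒ 1281

18751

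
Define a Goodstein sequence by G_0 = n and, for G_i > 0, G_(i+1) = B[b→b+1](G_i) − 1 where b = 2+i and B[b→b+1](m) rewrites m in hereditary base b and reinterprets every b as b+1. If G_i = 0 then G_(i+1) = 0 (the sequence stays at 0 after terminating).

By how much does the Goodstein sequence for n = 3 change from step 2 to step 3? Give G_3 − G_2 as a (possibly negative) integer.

-1

G_0=3  [base 2] 2 + 1  →[2↦3]→  3 + 1 = 4  −1 ⇒ G_1=3
G_1=3  [base 3] 3  →[3↦4]→  4 = 4  −1 ⇒ G_2=3
G_2=3  [base 4] 3  →[4↦5]→  3 = 3  −1 ⇒ G_3=2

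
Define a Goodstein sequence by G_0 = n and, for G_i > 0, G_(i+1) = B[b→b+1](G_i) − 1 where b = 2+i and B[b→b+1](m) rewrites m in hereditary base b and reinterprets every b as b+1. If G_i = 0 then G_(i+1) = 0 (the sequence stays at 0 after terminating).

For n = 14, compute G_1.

110

14 —HB2→ 2^(2 + 1) + 2^2 + 2 —bump→ 3^(3 + 1) + 3^3 + 3 = 111 —(−1)→ 110
110 —HB3→ 3^(3 + 1) + 3^3 + 2 —bump→ 4^(4 + 1) + 4^4 + 2 = 1282 —(−1)→ 1281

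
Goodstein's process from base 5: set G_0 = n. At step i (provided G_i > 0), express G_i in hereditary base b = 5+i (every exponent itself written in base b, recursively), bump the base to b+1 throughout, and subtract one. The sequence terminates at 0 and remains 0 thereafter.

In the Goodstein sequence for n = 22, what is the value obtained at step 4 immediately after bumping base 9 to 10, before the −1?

base 5: 22 = 4·5 + 2; at 6: 4·6 + 2 = 26; next = 25
base 6: 25 = 4·6 + 1; at 7: 4·7 + 1 = 29; next = 28
base 7: 28 = 4·7; at 8: 4·8 = 32; next = 31
base 8: 31 = 3·8 + 7; at 9: 3·9 + 7 = 34; next = 33
base 9: 33 = 3·9 + 6; at 10: 3·10 + 6 = 36; next = 35

36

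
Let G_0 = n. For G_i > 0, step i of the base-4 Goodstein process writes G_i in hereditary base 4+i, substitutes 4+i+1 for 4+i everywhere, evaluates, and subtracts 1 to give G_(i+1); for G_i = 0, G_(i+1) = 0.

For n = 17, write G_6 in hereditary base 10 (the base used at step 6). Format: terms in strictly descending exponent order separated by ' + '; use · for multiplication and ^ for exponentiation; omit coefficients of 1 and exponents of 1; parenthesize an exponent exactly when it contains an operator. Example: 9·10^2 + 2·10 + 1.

(0) 17|_4 = 4^2 + 1 ↦ 5^2 + 1|_5 = 26 ⇒ 25
(1) 25|_5 = 5^2 ↦ 6^2|_6 = 36 ⇒ 35
(2) 35|_6 = 5·6 + 5 ↦ 5·7 + 5|_7 = 40 ⇒ 39
(3) 39|_7 = 5·7 + 4 ↦ 5·8 + 4|_8 = 44 ⇒ 43
(4) 43|_8 = 5·8 + 3 ↦ 5·9 + 3|_9 = 48 ⇒ 47
(5) 47|_9 = 5·9 + 2 ↦ 5·10 + 2|_10 = 52 ⇒ 51
(6) 51|_10 = 5·10 + 1 ↦ 5·11 + 1|_11 = 56 ⇒ 55

5·10 + 1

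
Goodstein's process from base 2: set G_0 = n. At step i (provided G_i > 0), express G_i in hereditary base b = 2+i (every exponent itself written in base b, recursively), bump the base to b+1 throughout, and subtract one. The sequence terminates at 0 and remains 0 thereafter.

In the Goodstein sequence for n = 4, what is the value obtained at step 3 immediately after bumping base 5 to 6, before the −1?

84

G_0=4  [base 2] 2^2  →[2↦3]→  3^3 = 27  −1 ⇒ G_1=26
G_1=26  [base 3] 2·3^2 + 2·3 + 2  →[3↦4]→  2·4^2 + 2·4 + 2 = 42  −1 ⇒ G_2=41
G_2=41  [base 4] 2·4^2 + 2·4 + 1  →[4↦5]→  2·5^2 + 2·5 + 1 = 61  −1 ⇒ G_3=60
G_3=60  [base 5] 2·5^2 + 2·5  →[5↦6]→  2·6^2 + 2·6 = 84  −1 ⇒ G_4=83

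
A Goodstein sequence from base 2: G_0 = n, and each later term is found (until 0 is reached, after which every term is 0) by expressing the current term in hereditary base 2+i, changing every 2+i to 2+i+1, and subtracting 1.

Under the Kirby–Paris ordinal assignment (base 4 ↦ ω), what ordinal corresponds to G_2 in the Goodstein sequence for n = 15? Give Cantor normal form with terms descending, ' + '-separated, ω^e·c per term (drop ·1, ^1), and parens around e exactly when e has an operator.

15 —HB2→ 2^(2 + 1) + 2^2 + 2 + 1 —bump→ 3^(3 + 1) + 3^3 + 3 + 1 = 112 —(−1)→ 111
111 —HB3→ 3^(3 + 1) + 3^3 + 3 —bump→ 4^(4 + 1) + 4^4 + 4 = 1284 —(−1)→ 1283
1283 —HB4→ 4^(4 + 1) + 4^4 + 3 —bump→ 5^(5 + 1) + 5^5 + 3 = 18753 —(−1)→ 18752

ω^(ω + 1) + ω^ω + 3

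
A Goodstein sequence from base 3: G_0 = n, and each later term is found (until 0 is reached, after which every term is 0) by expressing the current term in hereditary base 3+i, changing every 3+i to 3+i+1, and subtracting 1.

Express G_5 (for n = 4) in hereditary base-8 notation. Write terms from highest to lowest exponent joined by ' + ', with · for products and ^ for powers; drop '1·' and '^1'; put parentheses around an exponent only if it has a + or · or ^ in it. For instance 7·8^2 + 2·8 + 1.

1

G_0=4  [base 3] 3 + 1  →[3↦4]→  4 + 1 = 5  −1 ⇒ G_1=4
G_1=4  [base 4] 4  →[4↦5]→  5 = 5  −1 ⇒ G_2=4
G_2=4  [base 5] 4  →[5↦6]→  4 = 4  −1 ⇒ G_3=3
G_3=3  [base 6] 3  →[6↦7]→  3 = 3  −1 ⇒ G_4=2
G_4=2  [base 7] 2  →[7↦8]→  2 = 2  −1 ⇒ G_5=1
G_5=1  [base 8] 1  →[8↦9]→  1 = 1  −1 ⇒ G_6=0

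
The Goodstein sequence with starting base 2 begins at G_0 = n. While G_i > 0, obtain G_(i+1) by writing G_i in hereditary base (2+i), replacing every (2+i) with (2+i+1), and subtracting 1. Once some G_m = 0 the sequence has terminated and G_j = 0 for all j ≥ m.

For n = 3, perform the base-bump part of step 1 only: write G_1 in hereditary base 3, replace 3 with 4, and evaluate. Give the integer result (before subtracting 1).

4

step 0: 3 = 2 + 1; sub 3 for 2: 3 + 1; = 4; G_1 = 4−1 = 3
step 1: 3 = 3; sub 4 for 3: 4; = 4; G_2 = 4−1 = 3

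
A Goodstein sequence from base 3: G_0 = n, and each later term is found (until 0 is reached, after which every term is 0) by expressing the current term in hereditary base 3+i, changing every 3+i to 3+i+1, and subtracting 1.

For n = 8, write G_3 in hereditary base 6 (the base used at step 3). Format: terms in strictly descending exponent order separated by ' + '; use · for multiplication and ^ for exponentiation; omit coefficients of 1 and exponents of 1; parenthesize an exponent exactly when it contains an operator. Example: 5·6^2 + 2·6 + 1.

6 + 5

[0] 8 ≡ 2·3 + 2 (base 3). Lift 4: 10. −1: 9.
[1] 9 ≡ 2·4 + 1 (base 4). Lift 5: 11. −1: 10.
[2] 10 ≡ 2·5 (base 5). Lift 6: 12. −1: 11.
[3] 11 ≡ 6 + 5 (base 6). Lift 7: 12. −1: 11.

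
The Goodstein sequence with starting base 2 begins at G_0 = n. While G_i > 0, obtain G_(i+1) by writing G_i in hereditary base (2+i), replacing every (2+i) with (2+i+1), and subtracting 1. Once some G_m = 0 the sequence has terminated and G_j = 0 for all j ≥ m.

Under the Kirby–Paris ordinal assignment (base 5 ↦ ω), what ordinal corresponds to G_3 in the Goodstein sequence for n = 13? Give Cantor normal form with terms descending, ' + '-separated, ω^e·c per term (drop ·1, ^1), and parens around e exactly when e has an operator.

base 2: 13 = 2^(2 + 1) + 2^2 + 1; at 3: 3^(3 + 1) + 3^3 + 1 = 109; next = 108
base 3: 108 = 3^(3 + 1) + 3^3; at 4: 4^(4 + 1) + 4^4 = 1280; next = 1279
base 4: 1279 = 4^(4 + 1) + 3·4^3 + 3·4^2 + 3·4 + 3; at 5: 5^(5 + 1) + 3·5^3 + 3·5^2 + 3·5 + 3 = 16093; next = 16092
base 5: 16092 = 5^(5 + 1) + 3·5^3 + 3·5^2 + 3·5 + 2; at 6: 6^(6 + 1) + 3·6^3 + 3·6^2 + 3·6 + 2 = 280712; next = 280711

ω^(ω + 1) + ω^3·3 + ω^2·3 + ω·3 + 2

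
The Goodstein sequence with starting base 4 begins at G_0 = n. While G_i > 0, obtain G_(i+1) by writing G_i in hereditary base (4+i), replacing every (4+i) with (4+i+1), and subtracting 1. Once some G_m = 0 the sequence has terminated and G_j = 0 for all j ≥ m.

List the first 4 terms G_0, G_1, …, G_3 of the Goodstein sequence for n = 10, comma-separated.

10, 11, 12, 13

G_0 = 10. HB_4(10) = 2·4 + 2. Bump = 12. G_1 = 11.
G_1 = 11. HB_5(11) = 2·5 + 1. Bump = 13. G_2 = 12.
G_2 = 12. HB_6(12) = 2·6. Bump = 14. G_3 = 13.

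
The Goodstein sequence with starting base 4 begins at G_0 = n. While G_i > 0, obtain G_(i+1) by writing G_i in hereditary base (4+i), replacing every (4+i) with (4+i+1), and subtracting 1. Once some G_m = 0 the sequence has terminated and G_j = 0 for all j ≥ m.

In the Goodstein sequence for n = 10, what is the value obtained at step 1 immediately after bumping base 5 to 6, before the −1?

[0] 10 ≡ 2·4 + 2 (base 4). Lift 5: 12. −1: 11.
[1] 11 ≡ 2·5 + 1 (base 5). Lift 6: 13. −1: 12.

13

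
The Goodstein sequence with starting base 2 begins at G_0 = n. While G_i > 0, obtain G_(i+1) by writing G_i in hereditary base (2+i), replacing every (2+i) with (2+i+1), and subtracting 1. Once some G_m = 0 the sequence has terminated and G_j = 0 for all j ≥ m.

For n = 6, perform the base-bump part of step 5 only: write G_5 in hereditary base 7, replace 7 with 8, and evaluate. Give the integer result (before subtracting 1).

6 —HB2→ 2^2 + 2 —bump→ 3^3 + 3 = 30 —(−1)→ 29
29 —HB3→ 3^3 + 2 —bump→ 4^4 + 2 = 258 —(−1)→ 257
257 —HB4→ 4^4 + 1 —bump→ 5^5 + 1 = 3126 —(−1)→ 3125
3125 —HB5→ 5^5 —bump→ 6^6 = 46656 —(−1)→ 46655
46655 —HB6→ 5·6^5 + 5·6^4 + 5·6^3 + 5·6^2 + 5·6 + 5 —bump→ 5·7^5 + 5·7^4 + 5·7^3 + 5·7^2 + 5·7 + 5 = 98040 —(−1)→ 98039
98039 —HB7→ 5·7^5 + 5·7^4 + 5·7^3 + 5·7^2 + 5·7 + 4 —bump→ 5·8^5 + 5·8^4 + 5·8^3 + 5·8^2 + 5·8 + 4 = 187244 —(−1)→ 187243

187244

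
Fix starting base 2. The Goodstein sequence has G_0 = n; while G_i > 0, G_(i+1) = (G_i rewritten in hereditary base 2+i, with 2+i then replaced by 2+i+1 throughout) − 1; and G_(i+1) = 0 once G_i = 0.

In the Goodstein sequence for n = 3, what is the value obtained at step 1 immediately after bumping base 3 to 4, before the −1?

(0) 3|_2 = 2 + 1 ↦ 3 + 1|_3 = 4 ⇒ 3
(1) 3|_3 = 3 ↦ 4|_4 = 4 ⇒ 3

4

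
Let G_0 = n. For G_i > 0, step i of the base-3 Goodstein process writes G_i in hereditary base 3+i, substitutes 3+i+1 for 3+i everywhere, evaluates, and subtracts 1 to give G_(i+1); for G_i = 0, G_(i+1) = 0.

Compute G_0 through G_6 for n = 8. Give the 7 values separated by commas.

G_0 = 8. HB_3(8) = 2·3 + 2. Bump = 10. G_1 = 9.
G_1 = 9. HB_4(9) = 2·4 + 1. Bump = 11. G_2 = 10.
G_2 = 10. HB_5(10) = 2·5. Bump = 12. G_3 = 11.
G_3 = 11. HB_6(11) = 6 + 5. Bump = 12. G_4 = 11.
G_4 = 11. HB_7(11) = 7 + 4. Bump = 12. G_5 = 11.
G_5 = 11. HB_8(11) = 8 + 3. Bump = 12. G_6 = 11.

8, 9, 10, 11, 11, 11, 11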